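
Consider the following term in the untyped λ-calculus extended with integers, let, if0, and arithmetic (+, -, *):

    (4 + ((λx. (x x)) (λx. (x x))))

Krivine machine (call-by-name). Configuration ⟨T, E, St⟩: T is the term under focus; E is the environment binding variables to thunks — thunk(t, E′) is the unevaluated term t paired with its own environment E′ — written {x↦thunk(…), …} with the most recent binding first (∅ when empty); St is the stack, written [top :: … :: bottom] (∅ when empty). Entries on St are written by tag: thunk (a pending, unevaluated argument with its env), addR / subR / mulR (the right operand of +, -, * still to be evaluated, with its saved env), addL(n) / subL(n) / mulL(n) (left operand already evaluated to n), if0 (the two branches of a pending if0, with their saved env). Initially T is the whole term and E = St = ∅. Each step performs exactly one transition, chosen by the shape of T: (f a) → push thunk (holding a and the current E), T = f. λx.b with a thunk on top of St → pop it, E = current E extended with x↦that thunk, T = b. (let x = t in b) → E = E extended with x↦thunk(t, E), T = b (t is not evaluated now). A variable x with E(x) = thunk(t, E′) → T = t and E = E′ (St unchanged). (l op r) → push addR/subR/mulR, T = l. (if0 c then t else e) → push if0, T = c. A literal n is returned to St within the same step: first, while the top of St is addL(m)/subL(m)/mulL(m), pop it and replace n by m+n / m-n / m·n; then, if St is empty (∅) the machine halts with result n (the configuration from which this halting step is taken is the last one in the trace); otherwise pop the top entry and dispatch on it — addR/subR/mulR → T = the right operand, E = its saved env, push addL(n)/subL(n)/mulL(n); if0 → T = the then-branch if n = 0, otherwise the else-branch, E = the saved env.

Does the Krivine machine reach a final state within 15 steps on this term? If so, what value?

Answer: DIVERGES (no final state within 15 steps)

Execution trace:
step 0: <T=(4 + ((λx. (x x)) (λx. (x x)))), E=∅, St=∅>
step 1: <T=4, E=∅, St=[addR]>
step 2: <T=((λx. (x x)) (λx. (x x))), E=∅, St=[addL(4)]>
step 3: <T=(λx. (x x)), E=∅, St=[thunk :: addL(4)]>
step 4: <T=(x x), E={x↦thunk((λx. (x x)), ∅)}, St=[addL(4)]>
step 5: <T=x, E={x↦thunk((λx. (x x)), ∅)}, St=[thunk :: addL(4)]>
step 6: <T=(λx. (x x)), E=∅, St=[thunk :: addL(4)]>
step 7: <T=(x x), E={x↦thunk(x, {x↦thunk((λx. (x x)), ∅)})}, St=[addL(4)]>
step 8: <T=x, E={x↦thunk(x, {x↦thunk((λx. (x x)), ∅)})}, St=[thunk :: addL(4)]>
step 9: <T=x, E={x↦thunk((λx. (x x)), ∅)}, St=[thunk :: addL(4)]>
step 10: <T=(λx. (x x)), E=∅, St=[thunk :: addL(4)]>
step 11: <T=(x x), E={x↦thunk(x, {x↦thunk(x, {x↦thunk((λx. (x x)), ∅)})})}, St=[addL(4)]>
step 12: <T=x, E={x↦thunk(x, {x↦thunk(x, {x↦thunk((λx. (x x)), ∅)})})}, St=[thunk :: addL(4)]>
step 13: <T=x, E={x↦thunk(x, {x↦thunk((λx. (x x)), ∅)})}, St=[thunk :: addL(4)]>
step 14: <T=x, E={x↦thunk((λx. (x x)), ∅)}, St=[thunk :: addL(4)]>
step 15: <T=(λx. (x x)), E=∅, St=[thunk :: addL(4)]>
→ 15 transitions taken and the configuration is still not final: no result within 15 steps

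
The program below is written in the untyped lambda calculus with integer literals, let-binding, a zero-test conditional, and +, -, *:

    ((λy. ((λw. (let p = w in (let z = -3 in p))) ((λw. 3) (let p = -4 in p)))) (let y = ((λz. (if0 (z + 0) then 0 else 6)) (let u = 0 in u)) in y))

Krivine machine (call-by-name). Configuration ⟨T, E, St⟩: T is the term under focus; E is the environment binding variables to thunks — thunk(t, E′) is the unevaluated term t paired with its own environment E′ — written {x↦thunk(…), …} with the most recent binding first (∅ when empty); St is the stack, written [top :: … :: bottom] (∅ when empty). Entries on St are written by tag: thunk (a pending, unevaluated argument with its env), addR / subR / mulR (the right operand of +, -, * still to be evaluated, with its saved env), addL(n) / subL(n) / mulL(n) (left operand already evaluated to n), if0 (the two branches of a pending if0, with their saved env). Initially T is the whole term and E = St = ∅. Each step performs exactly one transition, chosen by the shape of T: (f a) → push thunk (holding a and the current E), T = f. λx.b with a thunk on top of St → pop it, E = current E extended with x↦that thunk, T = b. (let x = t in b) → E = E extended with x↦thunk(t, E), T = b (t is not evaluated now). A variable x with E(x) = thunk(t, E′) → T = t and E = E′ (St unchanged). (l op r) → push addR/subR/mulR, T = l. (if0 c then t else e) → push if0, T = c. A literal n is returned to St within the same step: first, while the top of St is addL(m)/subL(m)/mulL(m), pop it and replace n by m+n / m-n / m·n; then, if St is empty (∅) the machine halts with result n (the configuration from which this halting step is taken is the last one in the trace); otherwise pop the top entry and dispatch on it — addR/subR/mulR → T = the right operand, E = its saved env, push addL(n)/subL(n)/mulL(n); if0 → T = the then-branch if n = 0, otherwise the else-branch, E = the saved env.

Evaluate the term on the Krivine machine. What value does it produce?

Answer: 3

Execution trace:
0. <T=((λy. ((λw. (let p = w in (let z = -3 in p))) ((λw. 3) (let p = -4 in p)))) (let y = ((λz. (if0 (z + 0) then 0 else 6)) (let u = 0 in u)) in y)), E=∅, St=∅>
1. <T=(λy. ((λw. (let p = w in (let z = -3 in p))) ((λw. 3) (let p = -4 in p)))), E=∅, St=[thunk]>
2. <T=((λw. (let p = w in (let z = -3 in p))) ((λw. 3) (let p = -4 in p))), E={y↦thunk((let y = ((λz. (if0 (z + 0) then 0 else 6)) (let u = 0 in u)) in y), ∅)}, St=∅>
3. <T=(λw. (let p = w in (let z = -3 in p))), E={y↦thunk((let y = ((λz. (if0 (z + 0) then 0 else 6)) (let u = 0 in u)) in y), ∅)}, St=[thunk]>
4. <T=(let p = w in (let z = -3 in p)), E={w↦thunk(((λw. 3) (let p = -4 in p)), {y↦thunk((let y = ((λz. (if0 (z + 0) then 0 else 6)) (let u = 0 in u)) in y), ∅)}), y↦thunk((let y = ((λz. (if0 (z + 0) then 0 else 6)) (let u = 0 in u)) in y), ∅)}, St=∅>
5. <T=(let z = -3 in p), E={p↦thunk(w, {w↦thunk(((λw. 3) (let p = -4 in p)), {y↦thunk((let y = ((λz. (if0 (z + 0) then 0 else 6)) (let u = 0 in u)) in y), ∅)}), y↦thunk((let y = ((λz. (if0 (z + 0) then 0 else 6)) (let u = 0 in u)) in y), ∅)}), w↦thunk(((λw. 3) (let p = -4 in p)), {y↦thunk((let y = ((λz. (if0 (z + 0) then 0 else 6)) (let u = 0 in u)) in y), ∅)}), y↦thunk((let y = ((λz. (if0 (z + 0) then 0 else 6)) (let u = 0 in u)) in y), ∅)}, St=∅>
6. <T=p, E={z↦thunk(-3, {p↦thunk(w, {w↦thunk(((λw. 3) (let p = -4 in p)), {y↦thunk((let y = ((λz. (if0 (z + 0) then 0 else 6)) (let u = 0 in u)) in y), ∅)}), y↦thunk((let y = ((λz. (if0 (z + 0) then 0 else 6)) (let u = 0 in u)) in y), ∅)}), w↦thunk(((λw. 3) (let p = -4 in p)), {y↦thunk((let y = ((λz. (if0 (z + 0) then 0 else 6)) (let u = 0 in u)) in y), ∅)}), y↦thunk((let y = ((λz. (if0 (z + 0) then 0 else 6)) (let u = 0 in u)) in y), ∅)}), p↦thunk(w, {w↦thunk(((λw. 3) (let p = -4 in p)), {y↦thunk((let y = ((λz. (if0 (z + 0) then 0 else 6)) (let u = 0 in u)) in y), ∅)}), y↦thunk((let y = ((λz. (if0 (z + 0) then 0 else 6)) (let u = 0 in u)) in y), ∅)}), w↦thunk(((λw. 3) (let p = -4 in p)), {y↦thunk((let y = ((λz. (if0 (z + 0) then 0 else 6)) (let u = 0 in u)) in y), ∅)}), y↦thunk((let y = ((λz. (if0 (z + 0) then 0 else 6)) (let u = 0 in u)) in y), ∅)}, St=∅>
7. <T=w, E={w↦thunk(((λw. 3) (let p = -4 in p)), {y↦thunk((let y = ((λz. (if0 (z + 0) then 0 else 6)) (let u = 0 in u)) in y), ∅)}), y↦thunk((let y = ((λz. (if0 (z + 0) then 0 else 6)) (let u = 0 in u)) in y), ∅)}, St=∅>
8. <T=((λw. 3) (let p = -4 in p)), E={y↦thunk((let y = ((λz. (if0 (z + 0) then 0 else 6)) (let u = 0 in u)) in y), ∅)}, St=∅>
9. <T=(λw. 3), E={y↦thunk((let y = ((λz. (if0 (z + 0) then 0 else 6)) (let u = 0 in u)) in y), ∅)}, St=[thunk]>
10. <T=3, E={w↦thunk((let p = -4 in p), {y↦thunk((let y = ((λz. (if0 (z + 0) then 0 else 6)) (let u = 0 in u)) in y), ∅)}), y↦thunk((let y = ((λz. (if0 (z + 0) then 0 else 6)) (let u = 0 in u)) in y), ∅)}, St=∅>
→ final value 3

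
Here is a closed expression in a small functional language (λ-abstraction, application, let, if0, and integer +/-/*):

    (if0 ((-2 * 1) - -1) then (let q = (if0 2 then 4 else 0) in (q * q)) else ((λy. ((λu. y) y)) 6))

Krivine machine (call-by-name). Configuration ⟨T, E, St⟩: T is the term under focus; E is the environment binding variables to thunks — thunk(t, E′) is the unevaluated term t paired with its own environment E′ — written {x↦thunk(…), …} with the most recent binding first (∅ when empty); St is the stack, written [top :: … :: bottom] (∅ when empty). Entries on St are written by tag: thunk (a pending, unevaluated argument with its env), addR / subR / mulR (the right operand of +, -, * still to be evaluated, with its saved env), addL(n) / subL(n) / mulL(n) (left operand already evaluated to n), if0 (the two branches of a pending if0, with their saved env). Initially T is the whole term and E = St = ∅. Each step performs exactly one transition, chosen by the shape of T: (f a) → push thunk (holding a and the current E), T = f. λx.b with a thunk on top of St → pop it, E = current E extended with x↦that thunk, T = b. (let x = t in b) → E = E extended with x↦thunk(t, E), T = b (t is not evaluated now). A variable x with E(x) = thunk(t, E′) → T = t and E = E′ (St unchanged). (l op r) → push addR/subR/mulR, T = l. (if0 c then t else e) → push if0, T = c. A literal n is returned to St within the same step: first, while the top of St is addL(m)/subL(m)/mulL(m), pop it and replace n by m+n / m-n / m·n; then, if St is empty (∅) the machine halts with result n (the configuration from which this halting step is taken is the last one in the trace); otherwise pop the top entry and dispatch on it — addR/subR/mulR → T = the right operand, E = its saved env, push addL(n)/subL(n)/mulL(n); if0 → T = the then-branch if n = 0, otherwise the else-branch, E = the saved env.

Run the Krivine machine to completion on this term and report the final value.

t=0: <T=(if0 ((-2 * 1) - -1) then (let q = (if0 2 then 4 else 0) in (q * q)) else ((λy. ((λu. y) y)) 6)), E=∅, St=∅>
t=1: <T=((-2 * 1) - -1), E=∅, St=[if0]>
t=2: <T=(-2 * 1), E=∅, St=[subR :: if0]>
t=3: <T=-2, E=∅, St=[mulR :: subR :: if0]>
t=4: <T=1, E=∅, St=[mulL(-2) :: subR :: if0]>
t=5: <T=-1, E=∅, St=[subL(-2) :: if0]>
t=6: <T=((λy. ((λu. y) y)) 6), E=∅, St=∅>
t=7: <T=(λy. ((λu. y) y)), E=∅, St=[thunk]>
t=8: <T=((λu. y) y), E={y↦thunk(6, ∅)}, St=∅>
t=9: <T=(λu. y), E={y↦thunk(6, ∅)}, St=[thunk]>
t=10: <T=y, E={u↦thunk(y, {y↦thunk(6, ∅)}), y↦thunk(6, ∅)}, St=∅>
t=11: <T=6, E=∅, St=∅>
→ final value 6

Answer: 6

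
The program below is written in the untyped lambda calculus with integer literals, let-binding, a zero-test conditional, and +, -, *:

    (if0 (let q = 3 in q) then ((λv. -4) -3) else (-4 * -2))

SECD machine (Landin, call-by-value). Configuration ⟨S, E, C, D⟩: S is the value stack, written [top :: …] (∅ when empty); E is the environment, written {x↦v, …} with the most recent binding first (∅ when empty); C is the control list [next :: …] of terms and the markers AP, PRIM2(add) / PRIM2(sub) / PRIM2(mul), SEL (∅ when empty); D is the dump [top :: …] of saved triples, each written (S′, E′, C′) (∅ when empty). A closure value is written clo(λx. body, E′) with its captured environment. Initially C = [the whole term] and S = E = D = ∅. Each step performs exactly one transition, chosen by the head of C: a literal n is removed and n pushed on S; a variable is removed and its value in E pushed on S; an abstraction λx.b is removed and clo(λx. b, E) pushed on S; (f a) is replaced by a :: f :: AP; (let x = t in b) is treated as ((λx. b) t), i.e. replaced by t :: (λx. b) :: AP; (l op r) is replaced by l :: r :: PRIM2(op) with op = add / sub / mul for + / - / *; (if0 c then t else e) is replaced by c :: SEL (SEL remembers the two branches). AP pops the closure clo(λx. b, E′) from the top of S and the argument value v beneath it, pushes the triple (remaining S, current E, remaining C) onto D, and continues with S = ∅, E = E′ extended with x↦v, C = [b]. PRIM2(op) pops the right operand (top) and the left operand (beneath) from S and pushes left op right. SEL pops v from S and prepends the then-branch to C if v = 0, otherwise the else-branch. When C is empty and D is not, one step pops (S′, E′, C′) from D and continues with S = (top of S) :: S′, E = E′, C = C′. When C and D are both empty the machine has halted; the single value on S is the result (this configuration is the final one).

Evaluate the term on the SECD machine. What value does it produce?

Answer: 8

Machine steps:
step 0: [S=∅ | E=∅ | C=[(if0 (let q = 3 in q) then ((λv. -4) -3) else (-4 * -2))] | D=∅]
step 1: [S=∅ | E=∅ | C=[(let q = 3 in q) :: SEL] | D=∅]
step 2: [S=∅ | E=∅ | C=[3 :: (λq. q) :: AP :: SEL] | D=∅]
step 3: [S=[3] | E=∅ | C=[(λq. q) :: AP :: SEL] | D=∅]
step 4: [S=[clo(λq. q, ∅) :: 3] | E=∅ | C=[AP :: SEL] | D=∅]
step 5: [S=∅ | E={q↦3} | C=[q] | D=[(∅, ∅, [SEL])]]
step 6: [S=[3] | E={q↦3} | C=∅ | D=[(∅, ∅, [SEL])]]
step 7: [S=[3] | E=∅ | C=[SEL] | D=∅]
step 8: [S=∅ | E=∅ | C=[(-4 * -2)] | D=∅]
step 9: [S=∅ | E=∅ | C=[-4 :: -2 :: PRIM2(mul)] | D=∅]
step 10: [S=[-4] | E=∅ | C=[-2 :: PRIM2(mul)] | D=∅]
step 11: [S=[-2 :: -4] | E=∅ | C=[PRIM2(mul)] | D=∅]
step 12: [S=[8] | E=∅ | C=∅ | D=∅]
→ final value 8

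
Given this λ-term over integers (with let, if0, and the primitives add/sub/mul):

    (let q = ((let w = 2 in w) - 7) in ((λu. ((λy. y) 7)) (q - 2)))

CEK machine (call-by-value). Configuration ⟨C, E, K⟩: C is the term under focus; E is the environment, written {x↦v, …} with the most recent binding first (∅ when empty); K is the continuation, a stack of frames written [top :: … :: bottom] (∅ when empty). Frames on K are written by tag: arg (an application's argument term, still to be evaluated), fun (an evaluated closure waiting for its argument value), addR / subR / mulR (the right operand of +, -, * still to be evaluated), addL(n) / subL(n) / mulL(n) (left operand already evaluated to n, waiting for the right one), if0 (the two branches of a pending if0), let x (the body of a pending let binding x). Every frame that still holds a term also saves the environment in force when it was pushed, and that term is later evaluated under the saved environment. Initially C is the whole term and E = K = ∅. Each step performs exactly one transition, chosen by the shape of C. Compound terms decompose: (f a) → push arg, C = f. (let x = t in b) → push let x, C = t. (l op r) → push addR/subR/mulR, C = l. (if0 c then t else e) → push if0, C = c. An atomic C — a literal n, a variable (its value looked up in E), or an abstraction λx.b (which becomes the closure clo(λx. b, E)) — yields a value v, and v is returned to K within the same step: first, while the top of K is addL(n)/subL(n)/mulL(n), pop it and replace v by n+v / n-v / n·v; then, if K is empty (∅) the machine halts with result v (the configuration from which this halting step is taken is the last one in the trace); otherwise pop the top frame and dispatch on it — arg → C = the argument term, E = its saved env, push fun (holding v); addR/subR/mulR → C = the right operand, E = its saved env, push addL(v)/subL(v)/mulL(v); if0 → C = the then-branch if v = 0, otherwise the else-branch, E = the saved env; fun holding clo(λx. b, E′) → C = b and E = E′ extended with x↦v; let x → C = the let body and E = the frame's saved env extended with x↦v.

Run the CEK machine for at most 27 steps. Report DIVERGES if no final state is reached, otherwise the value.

Answer: 7

Derivation:
[0] ⟨C=(let q = ((let w = 2 in w) - 7) in ((λu. ((λy. y) 7)) (q - 2))); E=∅; K=∅⟩
[1] ⟨C=((let w = 2 in w) - 7); E=∅; K=[let q]⟩
[2] ⟨C=(let w = 2 in w); E=∅; K=[subR :: let q]⟩
[3] ⟨C=2; E=∅; K=[let w :: subR :: let q]⟩
[4] ⟨C=w; E={w↦2}; K=[subR :: let q]⟩
[5] ⟨C=7; E=∅; K=[subL(2) :: let q]⟩
[6] ⟨C=((λu. ((λy. y) 7)) (q - 2)); E={q↦-5}; K=∅⟩
[7] ⟨C=(λu. ((λy. y) 7)); E={q↦-5}; K=[arg]⟩
[8] ⟨C=(q - 2); E={q↦-5}; K=[fun]⟩
[9] ⟨C=q; E={q↦-5}; K=[subR :: fun]⟩
[10] ⟨C=2; E={q↦-5}; K=[subL(-5) :: fun]⟩
[11] ⟨C=((λy. y) 7); E={u↦-7, q↦-5}; K=∅⟩
[12] ⟨C=(λy. y); E={u↦-7, q↦-5}; K=[arg]⟩
[13] ⟨C=7; E={u↦-7, q↦-5}; K=[fun]⟩
[14] ⟨C=y; E={y↦7, u↦-7, q↦-5}; K=∅⟩
→ final value 7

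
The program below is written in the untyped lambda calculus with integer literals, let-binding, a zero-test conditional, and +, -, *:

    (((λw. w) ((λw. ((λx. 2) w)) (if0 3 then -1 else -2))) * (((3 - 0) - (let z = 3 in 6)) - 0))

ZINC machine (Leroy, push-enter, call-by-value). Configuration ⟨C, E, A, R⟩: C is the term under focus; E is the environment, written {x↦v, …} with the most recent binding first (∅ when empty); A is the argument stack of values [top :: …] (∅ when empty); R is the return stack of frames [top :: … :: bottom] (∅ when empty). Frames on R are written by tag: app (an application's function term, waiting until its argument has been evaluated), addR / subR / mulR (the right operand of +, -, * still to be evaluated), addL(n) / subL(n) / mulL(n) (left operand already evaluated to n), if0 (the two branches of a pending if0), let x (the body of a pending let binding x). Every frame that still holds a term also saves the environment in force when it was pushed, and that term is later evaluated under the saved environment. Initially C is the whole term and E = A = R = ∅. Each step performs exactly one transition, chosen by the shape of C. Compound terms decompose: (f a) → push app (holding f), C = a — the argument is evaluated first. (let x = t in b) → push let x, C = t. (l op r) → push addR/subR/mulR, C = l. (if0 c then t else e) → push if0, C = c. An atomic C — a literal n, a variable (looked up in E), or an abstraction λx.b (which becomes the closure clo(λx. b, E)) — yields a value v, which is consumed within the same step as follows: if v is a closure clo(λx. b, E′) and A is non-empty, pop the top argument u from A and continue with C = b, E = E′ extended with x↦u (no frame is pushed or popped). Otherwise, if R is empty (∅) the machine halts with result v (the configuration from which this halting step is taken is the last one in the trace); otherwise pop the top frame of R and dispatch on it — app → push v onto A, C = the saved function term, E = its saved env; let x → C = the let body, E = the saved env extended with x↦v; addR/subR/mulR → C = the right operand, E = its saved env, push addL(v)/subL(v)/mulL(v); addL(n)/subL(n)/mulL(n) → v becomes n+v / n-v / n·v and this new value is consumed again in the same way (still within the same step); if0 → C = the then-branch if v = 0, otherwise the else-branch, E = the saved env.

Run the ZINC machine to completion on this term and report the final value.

Answer: -6

Execution trace:
step 0: [C=(((λw. w) ((λw. ((λx. 2) w)) (if0 3 then -1 else -2))) * (((3 - 0) - (let z = 3 in 6)) - 0)) | E=∅ | A=∅ | R=∅]
step 1: [C=((λw. w) ((λw. ((λx. 2) w)) (if0 3 then -1 else -2))) | E=∅ | A=∅ | R=[mulR]]
step 2: [C=((λw. ((λx. 2) w)) (if0 3 then -1 else -2)) | E=∅ | A=∅ | R=[app :: mulR]]
step 3: [C=(if0 3 then -1 else -2) | E=∅ | A=∅ | R=[app :: app :: mulR]]
step 4: [C=3 | E=∅ | A=∅ | R=[if0 :: app :: app :: mulR]]
step 5: [C=-2 | E=∅ | A=∅ | R=[app :: app :: mulR]]
step 6: [C=(λw. ((λx. 2) w)) | E=∅ | A=[-2] | R=[app :: mulR]]
step 7: [C=((λx. 2) w) | E={w↦-2} | A=∅ | R=[app :: mulR]]
step 8: [C=w | E={w↦-2} | A=∅ | R=[app :: app :: mulR]]
step 9: [C=(λx. 2) | E={w↦-2} | A=[-2] | R=[app :: mulR]]
step 10: [C=2 | E={x↦-2, w↦-2} | A=∅ | R=[app :: mulR]]
step 11: [C=(λw. w) | E=∅ | A=[2] | R=[mulR]]
step 12: [C=w | E={w↦2} | A=∅ | R=[mulR]]
step 13: [C=(((3 - 0) - (let z = 3 in 6)) - 0) | E=∅ | A=∅ | R=[mulL(2)]]
step 14: [C=((3 - 0) - (let z = 3 in 6)) | E=∅ | A=∅ | R=[subR :: mulL(2)]]
step 15: [C=(3 - 0) | E=∅ | A=∅ | R=[subR :: subR :: mulL(2)]]
step 16: [C=3 | E=∅ | A=∅ | R=[subR :: subR :: subR :: mulL(2)]]
step 17: [C=0 | E=∅ | A=∅ | R=[subL(3) :: subR :: subR :: mulL(2)]]
step 18: [C=(let z = 3 in 6) | E=∅ | A=∅ | R=[subL(3) :: subR :: mulL(2)]]
step 19: [C=3 | E=∅ | A=∅ | R=[let z :: subL(3) :: subR :: mulL(2)]]
step 20: [C=6 | E={z↦3} | A=∅ | R=[subL(3) :: subR :: mulL(2)]]
step 21: [C=0 | E=∅ | A=∅ | R=[subL(-3) :: mulL(2)]]
→ final value -6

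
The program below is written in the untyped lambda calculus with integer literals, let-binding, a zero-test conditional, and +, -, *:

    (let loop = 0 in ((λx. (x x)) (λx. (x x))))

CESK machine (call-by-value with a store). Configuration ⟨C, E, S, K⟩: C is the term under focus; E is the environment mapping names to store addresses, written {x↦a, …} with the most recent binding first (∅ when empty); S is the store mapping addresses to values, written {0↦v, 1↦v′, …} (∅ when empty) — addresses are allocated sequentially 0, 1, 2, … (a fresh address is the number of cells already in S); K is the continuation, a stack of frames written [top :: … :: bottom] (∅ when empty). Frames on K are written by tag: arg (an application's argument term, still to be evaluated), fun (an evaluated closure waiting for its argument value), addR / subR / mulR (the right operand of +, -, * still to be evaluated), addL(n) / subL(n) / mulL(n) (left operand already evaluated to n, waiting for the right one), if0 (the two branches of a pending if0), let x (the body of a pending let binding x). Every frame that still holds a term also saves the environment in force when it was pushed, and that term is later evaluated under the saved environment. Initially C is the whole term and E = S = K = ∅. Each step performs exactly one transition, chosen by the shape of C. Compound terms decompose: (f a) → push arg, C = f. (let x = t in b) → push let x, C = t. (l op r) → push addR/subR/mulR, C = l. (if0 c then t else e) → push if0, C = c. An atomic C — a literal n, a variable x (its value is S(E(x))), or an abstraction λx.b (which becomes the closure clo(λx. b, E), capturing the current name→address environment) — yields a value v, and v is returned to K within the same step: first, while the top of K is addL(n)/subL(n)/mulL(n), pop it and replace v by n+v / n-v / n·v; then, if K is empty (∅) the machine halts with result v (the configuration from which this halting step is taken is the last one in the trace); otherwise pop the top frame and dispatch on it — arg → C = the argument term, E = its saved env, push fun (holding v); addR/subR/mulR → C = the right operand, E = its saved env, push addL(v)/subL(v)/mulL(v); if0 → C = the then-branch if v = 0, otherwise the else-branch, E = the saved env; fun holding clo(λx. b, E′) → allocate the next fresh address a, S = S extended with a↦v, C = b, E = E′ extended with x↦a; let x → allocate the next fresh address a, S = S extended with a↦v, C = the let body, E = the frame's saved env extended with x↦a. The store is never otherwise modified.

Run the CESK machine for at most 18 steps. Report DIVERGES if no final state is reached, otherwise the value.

Answer: DIVERGES (no final state within 18 steps)

Execution trace:
step 0: ⟨C=(let loop = 0 in ((λx. (x x)) (λx. (x x)))); E=∅; S=∅; K=∅⟩
step 1: ⟨C=0; E=∅; S=∅; K=[let loop]⟩
step 2: ⟨C=((λx. (x x)) (λx. (x x))); E={loop↦0}; S={0↦0}; K=∅⟩
step 3: ⟨C=(λx. (x x)); E={loop↦0}; S={0↦0}; K=[arg]⟩
step 4: ⟨C=(λx. (x x)); E={loop↦0}; S={0↦0}; K=[fun]⟩
step 5: ⟨C=(x x); E={x↦1, loop↦0}; S={0↦0, 1↦clo(λx. (x x), {loop↦0})}; K=∅⟩
step 6: ⟨C=x; E={x↦1, loop↦0}; S={0↦0, 1↦clo(λx. (x x), {loop↦0})}; K=[arg]⟩
step 7: ⟨C=x; E={x↦1, loop↦0}; S={0↦0, 1↦clo(λx. (x x), {loop↦0})}; K=[fun]⟩
step 8: ⟨C=(x x); E={x↦2, loop↦0}; S={0↦0, 1↦clo(λx. (x x), {loop↦0}), 2↦clo(λx. (x x), {loop↦0})}; K=∅⟩
step 9: ⟨C=x; E={x↦2, loop↦0}; S={0↦0, 1↦clo(λx. (x x), {loop↦0}), 2↦clo(λx. (x x), {loop↦0})}; K=[arg]⟩
step 10: ⟨C=x; E={x↦2, loop↦0}; S={0↦0, 1↦clo(λx. (x x), {loop↦0}), 2↦clo(λx. (x x), {loop↦0})}; K=[fun]⟩
step 11: ⟨C=(x x); E={x↦3, loop↦0}; S={0↦0, 1↦clo(λx. (x x), {loop↦0}), 2↦clo(λx. (x x), {loop↦0}), 3↦clo(λx. (x x), {loop↦0})}; K=∅⟩
step 12: ⟨C=x; E={x↦3, loop↦0}; S={0↦0, 1↦clo(λx. (x x), {loop↦0}), 2↦clo(λx. (x x), {loop↦0}), 3↦clo(λx. (x x), {loop↦0})}; K=[arg]⟩
step 13: ⟨C=x; E={x↦3, loop↦0}; S={0↦0, 1↦clo(λx. (x x), {loop↦0}), 2↦clo(λx. (x x), {loop↦0}), 3↦clo(λx. (x x), {loop↦0})}; K=[fun]⟩
step 14: ⟨C=(x x); E={x↦4, loop↦0}; S={0↦0, 1↦clo(λx. (x x), {loop↦0}), 2↦clo(λx. (x x), {loop↦0}), 3↦clo(λx. (x x), {loop↦0}), 4↦clo(λx. (x x), {loop↦0})}; K=∅⟩
step 15: ⟨C=x; E={x↦4, loop↦0}; S={0↦0, 1↦clo(λx. (x x), {loop↦0}), 2↦clo(λx. (x x), {loop↦0}), 3↦clo(λx. (x x), {loop↦0}), 4↦clo(λx. (x x), {loop↦0})}; K=[arg]⟩
step 16: ⟨C=x; E={x↦4, loop↦0}; S={0↦0, 1↦clo(λx. (x x), {loop↦0}), 2↦clo(λx. (x x), {loop↦0}), 3↦clo(λx. (x x), {loop↦0}), 4↦clo(λx. (x x), {loop↦0})}; K=[fun]⟩
step 17: ⟨C=(x x); E={x↦5, loop↦0}; S={0↦0, 1↦clo(λx. (x x), {loop↦0}), 2↦clo(λx. (x x), {loop↦0}), 3↦clo(λx. (x x), {loop↦0}), 4↦clo(λx. (x x), {loop↦0}), 5↦clo(λx. (x x), {loop↦0})}; K=∅⟩
step 18: ⟨C=x; E={x↦5, loop↦0}; S={0↦0, 1↦clo(λx. (x x), {loop↦0}), 2↦clo(λx. (x x), {loop↦0}), 3↦clo(λx. (x x), {loop↦0}), 4↦clo(λx. (x x), {loop↦0}), 5↦clo(λx. (x x), {loop↦0})}; K=[arg]⟩
→ 18 transitions taken and the configuration is still not final: no result within 18 steps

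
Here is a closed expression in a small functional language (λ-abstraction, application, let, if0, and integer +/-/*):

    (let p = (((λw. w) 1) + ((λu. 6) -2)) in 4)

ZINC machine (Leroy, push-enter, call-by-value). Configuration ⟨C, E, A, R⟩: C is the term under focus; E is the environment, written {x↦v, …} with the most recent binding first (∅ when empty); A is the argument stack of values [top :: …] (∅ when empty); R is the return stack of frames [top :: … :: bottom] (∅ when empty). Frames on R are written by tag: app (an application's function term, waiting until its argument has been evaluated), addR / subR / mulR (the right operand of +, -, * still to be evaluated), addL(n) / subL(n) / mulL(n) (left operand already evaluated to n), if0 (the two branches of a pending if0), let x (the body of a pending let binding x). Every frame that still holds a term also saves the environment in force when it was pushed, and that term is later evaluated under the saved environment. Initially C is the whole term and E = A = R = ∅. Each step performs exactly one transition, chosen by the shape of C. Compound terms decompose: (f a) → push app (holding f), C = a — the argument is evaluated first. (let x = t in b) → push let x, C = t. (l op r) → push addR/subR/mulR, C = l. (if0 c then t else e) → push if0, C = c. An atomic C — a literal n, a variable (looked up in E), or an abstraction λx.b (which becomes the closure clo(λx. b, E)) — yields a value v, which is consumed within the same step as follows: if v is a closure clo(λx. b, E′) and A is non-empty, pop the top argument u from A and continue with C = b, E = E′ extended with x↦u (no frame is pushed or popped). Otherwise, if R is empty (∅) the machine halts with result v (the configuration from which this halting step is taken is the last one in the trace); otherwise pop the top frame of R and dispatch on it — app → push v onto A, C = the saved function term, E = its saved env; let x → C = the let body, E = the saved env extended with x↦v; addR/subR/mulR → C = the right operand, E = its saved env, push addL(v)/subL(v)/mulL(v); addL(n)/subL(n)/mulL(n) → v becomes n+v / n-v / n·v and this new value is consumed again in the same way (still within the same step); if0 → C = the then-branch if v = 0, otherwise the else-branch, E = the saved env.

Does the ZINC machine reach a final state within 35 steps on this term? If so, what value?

t=0: [C=(let p = (((λw. w) 1) + ((λu. 6) -2)) in 4) | E=∅ | A=∅ | R=∅]
t=1: [C=(((λw. w) 1) + ((λu. 6) -2)) | E=∅ | A=∅ | R=[let p]]
t=2: [C=((λw. w) 1) | E=∅ | A=∅ | R=[addR :: let p]]
t=3: [C=1 | E=∅ | A=∅ | R=[app :: addR :: let p]]
t=4: [C=(λw. w) | E=∅ | A=[1] | R=[addR :: let p]]
t=5: [C=w | E={w↦1} | A=∅ | R=[addR :: let p]]
t=6: [C=((λu. 6) -2) | E=∅ | A=∅ | R=[addL(1) :: let p]]
t=7: [C=-2 | E=∅ | A=∅ | R=[app :: addL(1) :: let p]]
t=8: [C=(λu. 6) | E=∅ | A=[-2] | R=[addL(1) :: let p]]
t=9: [C=6 | E={u↦-2} | A=∅ | R=[addL(1) :: let p]]
t=10: [C=4 | E={p↦7} | A=∅ | R=∅]
→ final value 4

Answer: 4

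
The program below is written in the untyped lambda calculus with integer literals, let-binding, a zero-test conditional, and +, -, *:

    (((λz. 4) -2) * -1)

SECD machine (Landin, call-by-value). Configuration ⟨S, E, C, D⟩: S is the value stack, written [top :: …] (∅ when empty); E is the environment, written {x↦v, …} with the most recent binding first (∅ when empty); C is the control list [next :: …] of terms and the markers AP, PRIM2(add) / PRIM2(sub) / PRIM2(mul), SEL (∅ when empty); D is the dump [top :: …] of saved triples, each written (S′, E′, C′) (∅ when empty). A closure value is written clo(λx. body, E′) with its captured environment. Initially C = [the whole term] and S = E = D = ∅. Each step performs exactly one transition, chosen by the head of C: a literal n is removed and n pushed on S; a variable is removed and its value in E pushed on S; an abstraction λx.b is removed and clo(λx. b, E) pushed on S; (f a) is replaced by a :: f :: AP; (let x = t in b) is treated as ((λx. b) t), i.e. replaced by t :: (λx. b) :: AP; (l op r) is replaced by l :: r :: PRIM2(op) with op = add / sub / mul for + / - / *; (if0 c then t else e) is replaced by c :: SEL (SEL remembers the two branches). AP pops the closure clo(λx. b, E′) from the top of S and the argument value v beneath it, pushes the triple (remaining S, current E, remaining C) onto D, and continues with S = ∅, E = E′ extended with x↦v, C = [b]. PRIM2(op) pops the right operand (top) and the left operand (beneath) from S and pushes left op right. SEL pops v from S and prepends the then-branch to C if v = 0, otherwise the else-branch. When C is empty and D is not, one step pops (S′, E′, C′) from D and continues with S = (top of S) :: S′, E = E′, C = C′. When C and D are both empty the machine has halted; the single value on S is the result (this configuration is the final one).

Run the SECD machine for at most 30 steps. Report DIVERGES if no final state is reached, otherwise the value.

0. <S=∅, E=∅, C=[(((λz. 4) -2) * -1)], D=∅>
1. <S=∅, E=∅, C=[((λz. 4) -2) :: -1 :: PRIM2(mul)], D=∅>
2. <S=∅, E=∅, C=[-2 :: (λz. 4) :: AP :: -1 :: PRIM2(mul)], D=∅>
3. <S=[-2], E=∅, C=[(λz. 4) :: AP :: -1 :: PRIM2(mul)], D=∅>
4. <S=[clo(λz. 4, ∅) :: -2], E=∅, C=[AP :: -1 :: PRIM2(mul)], D=∅>
5. <S=∅, E={z↦-2}, C=[4], D=[(∅, ∅, [-1 :: PRIM2(mul)])]>
6. <S=[4], E={z↦-2}, C=∅, D=[(∅, ∅, [-1 :: PRIM2(mul)])]>
7. <S=[4], E=∅, C=[-1 :: PRIM2(mul)], D=∅>
8. <S=[-1 :: 4], E=∅, C=[PRIM2(mul)], D=∅>
9. <S=[-4], E=∅, C=∅, D=∅>
→ final value -4

Answer: -4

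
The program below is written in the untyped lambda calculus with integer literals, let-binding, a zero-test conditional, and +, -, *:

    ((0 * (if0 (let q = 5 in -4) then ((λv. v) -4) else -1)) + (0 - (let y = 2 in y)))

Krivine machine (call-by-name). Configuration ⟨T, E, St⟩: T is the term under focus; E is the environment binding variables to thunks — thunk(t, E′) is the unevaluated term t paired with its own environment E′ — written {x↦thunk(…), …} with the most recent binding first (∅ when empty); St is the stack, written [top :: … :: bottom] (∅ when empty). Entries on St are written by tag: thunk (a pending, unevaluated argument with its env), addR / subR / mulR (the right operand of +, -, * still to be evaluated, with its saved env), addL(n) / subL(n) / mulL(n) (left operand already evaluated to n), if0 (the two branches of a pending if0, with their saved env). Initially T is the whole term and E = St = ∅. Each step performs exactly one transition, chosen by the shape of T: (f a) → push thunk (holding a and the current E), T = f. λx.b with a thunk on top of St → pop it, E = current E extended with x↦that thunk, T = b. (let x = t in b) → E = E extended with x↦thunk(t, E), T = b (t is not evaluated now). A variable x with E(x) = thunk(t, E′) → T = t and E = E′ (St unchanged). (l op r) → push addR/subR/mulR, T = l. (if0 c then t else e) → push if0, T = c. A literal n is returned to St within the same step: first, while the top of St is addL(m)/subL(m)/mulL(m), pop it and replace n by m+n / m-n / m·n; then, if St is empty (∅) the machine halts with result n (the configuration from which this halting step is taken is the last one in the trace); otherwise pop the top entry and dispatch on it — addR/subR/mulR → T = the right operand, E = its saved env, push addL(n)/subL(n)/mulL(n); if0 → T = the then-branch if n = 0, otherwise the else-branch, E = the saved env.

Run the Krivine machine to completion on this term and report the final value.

[0] <T=((0 * (if0 (let q = 5 in -4) then ((λv. v) -4) else -1)) + (0 - (let y = 2 in y))), E=∅, St=∅>
[1] <T=(0 * (if0 (let q = 5 in -4) then ((λv. v) -4) else -1)), E=∅, St=[addR]>
[2] <T=0, E=∅, St=[mulR :: addR]>
[3] <T=(if0 (let q = 5 in -4) then ((λv. v) -4) else -1), E=∅, St=[mulL(0) :: addR]>
[4] <T=(let q = 5 in -4), E=∅, St=[if0 :: mulL(0) :: addR]>
[5] <T=-4, E={q↦thunk(5, ∅)}, St=[if0 :: mulL(0) :: addR]>
[6] <T=-1, E=∅, St=[mulL(0) :: addR]>
[7] <T=(0 - (let y = 2 in y)), E=∅, St=[addL(0)]>
[8] <T=0, E=∅, St=[subR :: addL(0)]>
[9] <T=(let y = 2 in y), E=∅, St=[subL(0) :: addL(0)]>
[10] <T=y, E={y↦thunk(2, ∅)}, St=[subL(0) :: addL(0)]>
[11] <T=2, E=∅, St=[subL(0) :: addL(0)]>
→ final value -2

Answer: -2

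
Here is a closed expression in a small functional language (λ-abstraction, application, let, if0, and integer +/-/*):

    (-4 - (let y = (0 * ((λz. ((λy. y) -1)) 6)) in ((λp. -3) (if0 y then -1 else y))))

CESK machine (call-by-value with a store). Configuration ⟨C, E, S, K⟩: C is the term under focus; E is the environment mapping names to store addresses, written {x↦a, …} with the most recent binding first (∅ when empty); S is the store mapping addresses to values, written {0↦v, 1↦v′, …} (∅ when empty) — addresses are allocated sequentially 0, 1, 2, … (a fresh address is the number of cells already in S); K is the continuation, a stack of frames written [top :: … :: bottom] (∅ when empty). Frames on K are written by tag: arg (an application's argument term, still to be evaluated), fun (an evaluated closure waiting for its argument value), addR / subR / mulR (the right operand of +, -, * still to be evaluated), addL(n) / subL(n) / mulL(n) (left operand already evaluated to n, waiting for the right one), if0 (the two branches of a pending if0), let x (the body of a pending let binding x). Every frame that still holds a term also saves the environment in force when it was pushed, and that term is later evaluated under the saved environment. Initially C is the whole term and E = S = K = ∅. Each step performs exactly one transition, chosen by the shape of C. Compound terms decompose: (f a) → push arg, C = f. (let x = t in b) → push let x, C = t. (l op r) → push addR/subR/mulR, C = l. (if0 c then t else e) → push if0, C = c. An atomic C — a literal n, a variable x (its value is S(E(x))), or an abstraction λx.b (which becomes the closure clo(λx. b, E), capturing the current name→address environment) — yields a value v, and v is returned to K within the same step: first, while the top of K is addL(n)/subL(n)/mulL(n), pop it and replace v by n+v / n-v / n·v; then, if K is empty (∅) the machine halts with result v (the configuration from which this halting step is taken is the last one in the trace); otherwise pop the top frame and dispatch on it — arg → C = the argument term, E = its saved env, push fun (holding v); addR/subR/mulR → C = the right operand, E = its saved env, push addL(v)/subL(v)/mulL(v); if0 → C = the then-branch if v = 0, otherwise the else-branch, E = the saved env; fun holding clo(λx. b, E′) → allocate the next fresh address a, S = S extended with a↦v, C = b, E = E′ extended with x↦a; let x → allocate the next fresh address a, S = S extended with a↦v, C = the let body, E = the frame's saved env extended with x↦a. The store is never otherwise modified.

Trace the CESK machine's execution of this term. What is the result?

Answer: -1

Execution trace:
0. <C=(-4 - (let y = (0 * ((λz. ((λy. y) -1)) 6)) in ((λp. -3) (if0 y then -1 else y)))), E=∅, S=∅, K=∅>
1. <C=-4, E=∅, S=∅, K=[subR]>
2. <C=(let y = (0 * ((λz. ((λy. y) -1)) 6)) in ((λp. -3) (if0 y then -1 else y))), E=∅, S=∅, K=[subL(-4)]>
3. <C=(0 * ((λz. ((λy. y) -1)) 6)), E=∅, S=∅, K=[let y :: subL(-4)]>
4. <C=0, E=∅, S=∅, K=[mulR :: let y :: subL(-4)]>
5. <C=((λz. ((λy. y) -1)) 6), E=∅, S=∅, K=[mulL(0) :: let y :: subL(-4)]>
6. <C=(λz. ((λy. y) -1)), E=∅, S=∅, K=[arg :: mulL(0) :: let y :: subL(-4)]>
7. <C=6, E=∅, S=∅, K=[fun :: mulL(0) :: let y :: subL(-4)]>
8. <C=((λy. y) -1), E={z↦0}, S={0↦6}, K=[mulL(0) :: let y :: subL(-4)]>
9. <C=(λy. y), E={z↦0}, S={0↦6}, K=[arg :: mulL(0) :: let y :: subL(-4)]>
10. <C=-1, E={z↦0}, S={0↦6}, K=[fun :: mulL(0) :: let y :: subL(-4)]>
11. <C=y, E={y↦1, z↦0}, S={0↦6, 1↦-1}, K=[mulL(0) :: let y :: subL(-4)]>
12. <C=((λp. -3) (if0 y then -1 else y)), E={y↦2}, S={0↦6, 1↦-1, 2↦0}, K=[subL(-4)]>
13. <C=(λp. -3), E={y↦2}, S={0↦6, 1↦-1, 2↦0}, K=[arg :: subL(-4)]>
14. <C=(if0 y then -1 else y), E={y↦2}, S={0↦6, 1↦-1, 2↦0}, K=[fun :: subL(-4)]>
15. <C=y, E={y↦2}, S={0↦6, 1↦-1, 2↦0}, K=[if0 :: fun :: subL(-4)]>
16. <C=-1, E={y↦2}, S={0↦6, 1↦-1, 2↦0}, K=[fun :: subL(-4)]>
17. <C=-3, E={p↦3, y↦2}, S={0↦6, 1↦-1, 2↦0, 3↦-1}, K=[subL(-4)]>
→ final value -1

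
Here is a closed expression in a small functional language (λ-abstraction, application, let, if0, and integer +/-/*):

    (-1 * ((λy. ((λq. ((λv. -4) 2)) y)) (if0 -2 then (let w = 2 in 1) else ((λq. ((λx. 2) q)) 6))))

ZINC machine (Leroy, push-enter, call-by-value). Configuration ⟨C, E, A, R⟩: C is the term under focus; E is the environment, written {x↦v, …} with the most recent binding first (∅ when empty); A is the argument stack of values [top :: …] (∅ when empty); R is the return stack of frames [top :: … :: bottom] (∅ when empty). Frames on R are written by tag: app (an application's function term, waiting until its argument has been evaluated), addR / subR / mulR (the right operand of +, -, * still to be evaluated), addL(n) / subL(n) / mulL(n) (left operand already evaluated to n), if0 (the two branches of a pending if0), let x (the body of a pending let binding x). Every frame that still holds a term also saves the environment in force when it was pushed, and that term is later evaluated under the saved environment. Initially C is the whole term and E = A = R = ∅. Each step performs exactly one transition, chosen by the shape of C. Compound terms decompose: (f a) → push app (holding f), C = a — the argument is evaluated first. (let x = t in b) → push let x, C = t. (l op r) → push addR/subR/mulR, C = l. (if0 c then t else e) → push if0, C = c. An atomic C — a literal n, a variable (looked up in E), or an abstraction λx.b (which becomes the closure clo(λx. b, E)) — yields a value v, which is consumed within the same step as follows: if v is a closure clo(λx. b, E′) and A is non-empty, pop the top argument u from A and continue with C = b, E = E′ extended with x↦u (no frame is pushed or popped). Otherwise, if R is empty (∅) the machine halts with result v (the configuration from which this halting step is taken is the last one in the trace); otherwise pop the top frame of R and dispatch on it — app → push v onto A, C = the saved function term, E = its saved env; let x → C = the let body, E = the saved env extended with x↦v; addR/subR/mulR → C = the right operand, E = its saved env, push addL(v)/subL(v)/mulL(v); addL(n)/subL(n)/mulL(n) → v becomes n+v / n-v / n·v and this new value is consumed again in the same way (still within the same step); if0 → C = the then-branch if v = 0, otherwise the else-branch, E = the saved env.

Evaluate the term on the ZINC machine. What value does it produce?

Answer: 4

Derivation:
[0] [C=(-1 * ((λy. ((λq. ((λv. -4) 2)) y)) (if0 -2 then (let w = 2 in 1) else ((λq. ((λx. 2) q)) 6)))) | E=∅ | A=∅ | R=∅]
[1] [C=-1 | E=∅ | A=∅ | R=[mulR]]
[2] [C=((λy. ((λq. ((λv. -4) 2)) y)) (if0 -2 then (let w = 2 in 1) else ((λq. ((λx. 2) q)) 6))) | E=∅ | A=∅ | R=[mulL(-1)]]
[3] [C=(if0 -2 then (let w = 2 in 1) else ((λq. ((λx. 2) q)) 6)) | E=∅ | A=∅ | R=[app :: mulL(-1)]]
[4] [C=-2 | E=∅ | A=∅ | R=[if0 :: app :: mulL(-1)]]
[5] [C=((λq. ((λx. 2) q)) 6) | E=∅ | A=∅ | R=[app :: mulL(-1)]]
[6] [C=6 | E=∅ | A=∅ | R=[app :: app :: mulL(-1)]]
[7] [C=(λq. ((λx. 2) q)) | E=∅ | A=[6] | R=[app :: mulL(-1)]]
[8] [C=((λx. 2) q) | E={q↦6} | A=∅ | R=[app :: mulL(-1)]]
[9] [C=q | E={q↦6} | A=∅ | R=[app :: app :: mulL(-1)]]
[10] [C=(λx. 2) | E={q↦6} | A=[6] | R=[app :: mulL(-1)]]
[11] [C=2 | E={x↦6, q↦6} | A=∅ | R=[app :: mulL(-1)]]
[12] [C=(λy. ((λq. ((λv. -4) 2)) y)) | E=∅ | A=[2] | R=[mulL(-1)]]
[13] [C=((λq. ((λv. -4) 2)) y) | E={y↦2} | A=∅ | R=[mulL(-1)]]
[14] [C=y | E={y↦2} | A=∅ | R=[app :: mulL(-1)]]
[15] [C=(λq. ((λv. -4) 2)) | E={y↦2} | A=[2] | R=[mulL(-1)]]
[16] [C=((λv. -4) 2) | E={q↦2, y↦2} | A=∅ | R=[mulL(-1)]]
[17] [C=2 | E={q↦2, y↦2} | A=∅ | R=[app :: mulL(-1)]]
[18] [C=(λv. -4) | E={q↦2, y↦2} | A=[2] | R=[mulL(-1)]]
[19] [C=-4 | E={v↦2, q↦2, y↦2} | A=∅ | R=[mulL(-1)]]
→ final value 4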